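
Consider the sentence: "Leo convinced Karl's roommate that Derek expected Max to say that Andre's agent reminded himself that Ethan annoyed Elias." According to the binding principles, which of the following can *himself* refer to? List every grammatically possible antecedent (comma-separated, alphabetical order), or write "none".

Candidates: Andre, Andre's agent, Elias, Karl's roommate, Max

Andre's agent

*himself* is a reflexive; Principle A requires it to be bound within its binding domain — the clause headed by 'reminded'.
— Andre: possessor inside the subject DP of the clause headed by 'reminded'; does not c-command the reflexive — cannot bind it (Principle A).
— Andre's agent: subject of the clause headed by 'reminded'; c-commands the reflexive within its binding domain — allowed (Principle A).
— Elias: object of the clause headed by 'annoyed'; does not c-command the reflexive — cannot bind it (Principle A).
— Karl's roommate: object of the matrix clause; c-commands the reflexive but lies outside its binding domain — cannot bind it (Principle A).
— Max: subject of the clause headed by 'say'; c-commands the reflexive but lies outside its binding domain — cannot bind it (Principle A).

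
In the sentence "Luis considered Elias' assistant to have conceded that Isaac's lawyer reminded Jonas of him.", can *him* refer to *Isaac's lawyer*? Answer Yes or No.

No

*him* is a pronoun; Principle B requires it to be free in its binding domain — the clause headed by 'reminded'.
— Isaac's lawyer: subject of the clause headed by 'reminded'; c-commands the pronoun within its binding domain — blocked (Principle B).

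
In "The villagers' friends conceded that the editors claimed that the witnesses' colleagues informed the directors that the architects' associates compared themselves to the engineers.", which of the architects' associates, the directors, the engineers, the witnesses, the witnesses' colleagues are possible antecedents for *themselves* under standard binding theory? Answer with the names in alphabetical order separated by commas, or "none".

the architects' associates

*themselves* is a reflexive; Principle A requires it to be bound within its binding domain — the clause headed by 'compared'.
— the architects' associates: subject of the clause headed by 'compared'; c-commands the reflexive within its binding domain — allowed (Principle A).
— the directors: object of the clause headed by 'informed'; c-commands the reflexive but lies outside its binding domain — cannot bind it (Principle A).
— the engineers: second object of the clause headed by 'compared'; does not c-command the reflexive — cannot bind it (Principle A).
— the witnesses: possessor inside the subject DP of the clause headed by 'informed'; does not c-command the reflexive — cannot bind it (Principle A).
— the witnesses' colleagues: subject of the clause headed by 'informed'; c-commands the reflexive but lies outside its binding domain — cannot bind it (Principle A).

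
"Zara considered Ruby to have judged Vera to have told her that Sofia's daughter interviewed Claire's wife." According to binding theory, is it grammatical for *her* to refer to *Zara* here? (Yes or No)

Yes

*Zara* is an R-expression; Principle C requires it to be free (not bound by any c-commanding expression).
— her: object of the clause headed by 'told'; the pronoun does not c-command the R-expression — coreference allowed.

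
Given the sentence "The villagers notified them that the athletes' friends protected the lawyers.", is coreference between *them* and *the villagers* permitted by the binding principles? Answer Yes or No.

*them* is a pronoun; Principle B requires it to be free in its binding domain — the matrix clause.
— the villagers: subject of the matrix clause; c-commands the pronoun within its binding domain — blocked (Principle B).

No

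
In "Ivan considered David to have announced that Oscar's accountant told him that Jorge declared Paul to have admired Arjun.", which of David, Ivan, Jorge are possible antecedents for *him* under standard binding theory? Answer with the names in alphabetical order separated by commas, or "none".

*him* is a pronoun; Principle B requires it to be free in its binding domain — the clause headed by 'told'.
— David: subject of the clause headed by 'announced'; c-commands the pronoun but lies outside its binding domain — allowed.
— Ivan: subject of the matrix clause; c-commands the pronoun but lies outside its binding domain — allowed.
— Jorge: subject of the clause headed by 'declared'; is c-commanded by the pronoun; coreference would bind this R-expression — blocked (Principle C).

David, Ivan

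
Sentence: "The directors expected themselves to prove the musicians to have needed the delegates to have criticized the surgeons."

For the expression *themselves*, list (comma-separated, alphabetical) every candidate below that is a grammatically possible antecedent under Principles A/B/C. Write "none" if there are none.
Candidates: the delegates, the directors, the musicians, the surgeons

the directors

*themselves* is a reflexive; Principle A requires it to be bound within its binding domain — the matrix clause.
— the delegates: subject of the clause headed by 'criticized'; does not c-command the reflexive — cannot bind it (Principle A).
— the directors: subject of the matrix clause; c-commands the reflexive within its binding domain — allowed (Principle A).
— the musicians: subject of the clause headed by 'needed'; does not c-command the reflexive — cannot bind it (Principle A).
— the surgeons: object of the clause headed by 'criticized'; does not c-command the reflexive — cannot bind it (Principle A).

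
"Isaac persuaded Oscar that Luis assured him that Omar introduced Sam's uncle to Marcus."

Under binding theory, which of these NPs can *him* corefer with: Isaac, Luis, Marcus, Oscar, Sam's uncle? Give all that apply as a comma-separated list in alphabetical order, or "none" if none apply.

Isaac, Oscar

*him* is a pronoun; Principle B requires it to be free in its binding domain — the clause headed by 'assured'.
— Isaac: subject of the matrix clause; c-commands the pronoun but lies outside its binding domain — allowed.
— Luis: subject of the clause headed by 'assured'; c-commands the pronoun within its binding domain — blocked (Principle B).
— Marcus: second object of the clause headed by 'introduced'; is c-commanded by the pronoun; coreference would bind this R-expression — blocked (Principle C).
— Oscar: object of the matrix clause; c-commands the pronoun but lies outside its binding domain — allowed.
— Sam's uncle: object of the clause headed by 'introduced'; is c-commanded by the pronoun; coreference would bind this R-expression — blocked (Principle C).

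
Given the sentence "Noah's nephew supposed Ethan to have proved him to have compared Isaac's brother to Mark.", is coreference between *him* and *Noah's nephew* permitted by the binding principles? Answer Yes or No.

Yes

*him* is a pronoun; Principle B requires it to be free in its binding domain — the clause headed by 'proved'.
— Noah's nephew: subject of the matrix clause; c-commands the pronoun but lies outside its binding domain — allowed.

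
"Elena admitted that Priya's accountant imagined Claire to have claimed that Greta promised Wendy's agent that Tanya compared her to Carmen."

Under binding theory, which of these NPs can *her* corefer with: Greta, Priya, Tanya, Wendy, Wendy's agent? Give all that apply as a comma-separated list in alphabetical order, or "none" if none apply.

*her* is a pronoun; Principle B requires it to be free in its binding domain — the clause headed by 'compared'.
— Greta: subject of the clause headed by 'promised'; c-commands the pronoun but lies outside its binding domain — allowed.
— Priya: possessor inside the subject DP of the clause headed by 'imagined'; does not c-command the pronoun — Principle B does not apply; allowed.
— Tanya: subject of the clause headed by 'compared'; c-commands the pronoun within its binding domain — blocked (Principle B).
— Wendy: possessor inside the object DP of the clause headed by 'promised'; does not c-command the pronoun — Principle B does not apply; allowed.
— Wendy's agent: object of the clause headed by 'promised'; c-commands the pronoun but lies outside its binding domain — allowed.

Greta, Priya, Wendy, Wendy's agent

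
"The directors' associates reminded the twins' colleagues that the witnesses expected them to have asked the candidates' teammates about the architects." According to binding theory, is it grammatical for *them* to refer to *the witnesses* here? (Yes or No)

No

*the witnesses* is an R-expression; Principle C requires it to be free (not bound by any c-commanding expression).
— them: subject of the clause headed by 'asked'; the R-expression locally c-commands the pronoun — coreference blocked (Principle B on the pronoun).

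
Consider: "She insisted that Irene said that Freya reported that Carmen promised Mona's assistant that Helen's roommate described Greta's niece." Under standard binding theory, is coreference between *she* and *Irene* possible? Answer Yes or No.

No

*Irene* is an R-expression; Principle C requires it to be free (not bound by any c-commanding expression).
— she: subject of the matrix clause; the pronoun c-commands the R-expression — coreference blocked (Principle C).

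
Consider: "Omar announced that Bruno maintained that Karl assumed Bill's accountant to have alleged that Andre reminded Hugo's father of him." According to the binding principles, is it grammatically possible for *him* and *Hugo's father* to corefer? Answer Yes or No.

*him* is a pronoun; Principle B requires it to be free in its binding domain — the clause headed by 'reminded'.
— Hugo's father: object of the clause headed by 'reminded'; c-commands the pronoun within its binding domain — blocked (Principle B).

No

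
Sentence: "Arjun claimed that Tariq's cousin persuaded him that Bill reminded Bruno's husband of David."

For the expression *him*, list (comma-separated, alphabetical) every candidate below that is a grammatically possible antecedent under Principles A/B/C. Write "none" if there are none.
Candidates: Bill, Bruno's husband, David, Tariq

Tariq

*him* is a pronoun; Principle B requires it to be free in its binding domain — the clause headed by 'persuaded'.
— Bill: subject of the clause headed by 'reminded'; is c-commanded by the pronoun; coreference would bind this R-expression — blocked (Principle C).
— Bruno's husband: object of the clause headed by 'reminded'; is c-commanded by the pronoun; coreference would bind this R-expression — blocked (Principle C).
— David: second object of the clause headed by 'reminded'; is c-commanded by the pronoun; coreference would bind this R-expression — blocked (Principle C).
— Tariq: possessor inside the subject DP of the clause headed by 'persuaded'; does not c-command the pronoun — Principle B does not apply; allowed.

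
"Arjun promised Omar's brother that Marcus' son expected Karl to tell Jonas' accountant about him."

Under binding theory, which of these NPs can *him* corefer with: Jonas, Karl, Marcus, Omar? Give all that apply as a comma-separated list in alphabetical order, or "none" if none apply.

*him* is a pronoun; Principle B requires it to be free in its binding domain — the clause headed by 'tell'.
— Jonas: possessor inside the object DP of the clause headed by 'tell'; does not c-command the pronoun — Principle B does not apply; allowed.
— Karl: subject of the clause headed by 'tell'; c-commands the pronoun within its binding domain — blocked (Principle B).
— Marcus: possessor inside the subject DP of the clause headed by 'expected'; does not c-command the pronoun — Principle B does not apply; allowed.
— Omar: possessor inside the object DP of the matrix clause; does not c-command the pronoun — Principle B does not apply; allowed.

Jonas, Marcus, Omar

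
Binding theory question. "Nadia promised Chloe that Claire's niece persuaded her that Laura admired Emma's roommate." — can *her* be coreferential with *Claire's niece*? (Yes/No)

No

*her* is a pronoun; Principle B requires it to be free in its binding domain — the clause headed by 'persuaded'.
— Claire's niece: subject of the clause headed by 'persuaded'; c-commands the pronoun within its binding domain — blocked (Principle B).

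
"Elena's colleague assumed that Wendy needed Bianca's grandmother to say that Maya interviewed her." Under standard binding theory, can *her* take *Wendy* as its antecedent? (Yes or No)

Yes

*her* is a pronoun; Principle B requires it to be free in its binding domain — the clause headed by 'interviewed'.
— Wendy: subject of the clause headed by 'needed'; c-commands the pronoun but lies outside its binding domain — allowed.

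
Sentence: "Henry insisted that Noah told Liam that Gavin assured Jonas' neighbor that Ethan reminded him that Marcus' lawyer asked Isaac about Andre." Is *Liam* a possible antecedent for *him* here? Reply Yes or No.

*him* is a pronoun; Principle B requires it to be free in its binding domain — the clause headed by 'reminded'.
— Liam: object of the clause headed by 'told'; c-commands the pronoun but lies outside its binding domain — allowed.

Yes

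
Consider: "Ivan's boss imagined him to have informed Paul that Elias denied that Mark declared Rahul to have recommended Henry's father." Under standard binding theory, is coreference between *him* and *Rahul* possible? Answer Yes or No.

No

*Rahul* is an R-expression; Principle C requires it to be free (not bound by any c-commanding expression).
— him: subject of the clause headed by 'informed'; the pronoun c-commands the R-expression — coreference blocked (Principle C).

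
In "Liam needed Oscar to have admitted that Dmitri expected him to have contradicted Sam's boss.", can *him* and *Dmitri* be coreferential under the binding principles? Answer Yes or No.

No

*Dmitri* is an R-expression; Principle C requires it to be free (not bound by any c-commanding expression).
— him: subject of the clause headed by 'contradicted'; the R-expression locally c-commands the pronoun — coreference blocked (Principle B on the pronoun).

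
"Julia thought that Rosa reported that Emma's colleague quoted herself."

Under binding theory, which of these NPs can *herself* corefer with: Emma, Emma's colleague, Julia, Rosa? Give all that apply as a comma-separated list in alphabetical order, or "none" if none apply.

Emma's colleague

*herself* is a reflexive; Principle A requires it to be bound within its binding domain — the clause headed by 'quoted'.
— Emma: possessor inside the subject DP of the clause headed by 'quoted'; does not c-command the reflexive — cannot bind it (Principle A).
— Emma's colleague: subject of the clause headed by 'quoted'; c-commands the reflexive within its binding domain — allowed (Principle A).
— Julia: subject of the matrix clause; c-commands the reflexive but lies outside its binding domain — cannot bind it (Principle A).
— Rosa: subject of the clause headed by 'reported'; c-commands the reflexive but lies outside its binding domain — cannot bind it (Principle A).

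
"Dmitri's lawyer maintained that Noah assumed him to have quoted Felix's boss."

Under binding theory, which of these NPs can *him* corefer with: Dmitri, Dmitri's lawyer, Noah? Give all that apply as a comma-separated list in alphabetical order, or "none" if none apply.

*him* is a pronoun; Principle B requires it to be free in its binding domain — the clause headed by 'assumed'.
— Dmitri: possessor inside the subject DP of the matrix clause; does not c-command the pronoun — Principle B does not apply; allowed.
— Dmitri's lawyer: subject of the matrix clause; c-commands the pronoun but lies outside its binding domain — allowed.
— Noah: subject of the clause headed by 'assumed'; c-commands the pronoun within its binding domain — blocked (Principle B).

Dmitri, Dmitri's lawyer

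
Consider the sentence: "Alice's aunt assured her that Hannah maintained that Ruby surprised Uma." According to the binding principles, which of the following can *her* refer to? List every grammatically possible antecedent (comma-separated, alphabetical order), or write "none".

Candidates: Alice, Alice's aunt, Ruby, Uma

Alice

*her* is a pronoun; Principle B requires it to be free in its binding domain — the matrix clause.
— Alice: possessor inside the subject DP of the matrix clause; does not c-command the pronoun — Principle B does not apply; allowed.
— Alice's aunt: subject of the matrix clause; c-commands the pronoun within its binding domain — blocked (Principle B).
— Ruby: subject of the clause headed by 'surprised'; is c-commanded by the pronoun; coreference would bind this R-expression — blocked (Principle C).
— Uma: object of the clause headed by 'surprised'; is c-commanded by the pronoun; coreference would bind this R-expression — blocked (Principle C).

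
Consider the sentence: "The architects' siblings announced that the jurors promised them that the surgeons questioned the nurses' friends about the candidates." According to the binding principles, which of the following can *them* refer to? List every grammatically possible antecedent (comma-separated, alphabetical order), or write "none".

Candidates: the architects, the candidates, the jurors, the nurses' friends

the architects

*them* is a pronoun; Principle B requires it to be free in its binding domain — the clause headed by 'promised'.
— the architects: possessor inside the subject DP of the matrix clause; does not c-command the pronoun — Principle B does not apply; allowed.
— the candidates: second object of the clause headed by 'questioned'; is c-commanded by the pronoun; coreference would bind this R-expression — blocked (Principle C).
— the jurors: subject of the clause headed by 'promised'; c-commands the pronoun within its binding domain — blocked (Principle B).
— the nurses' friends: object of the clause headed by 'questioned'; is c-commanded by the pronoun; coreference would bind this R-expression — blocked (Principle C).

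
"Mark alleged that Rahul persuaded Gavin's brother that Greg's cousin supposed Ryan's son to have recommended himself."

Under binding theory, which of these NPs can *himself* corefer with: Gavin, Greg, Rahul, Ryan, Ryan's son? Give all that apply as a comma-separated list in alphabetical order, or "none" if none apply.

Ryan's son

*himself* is a reflexive; Principle A requires it to be bound within its binding domain — the clause headed by 'recommended'.
— Gavin: possessor inside the object DP of the clause headed by 'persuaded'; does not c-command the reflexive — cannot bind it (Principle A).
— Greg: possessor inside the subject DP of the clause headed by 'supposed'; does not c-command the reflexive — cannot bind it (Principle A).
— Rahul: subject of the clause headed by 'persuaded'; c-commands the reflexive but lies outside its binding domain — cannot bind it (Principle A).
— Ryan: possessor inside the subject DP of the clause headed by 'recommended'; does not c-command the reflexive — cannot bind it (Principle A).
— Ryan's son: subject of the clause headed by 'recommended'; c-commands the reflexive within its binding domain — allowed (Principle A).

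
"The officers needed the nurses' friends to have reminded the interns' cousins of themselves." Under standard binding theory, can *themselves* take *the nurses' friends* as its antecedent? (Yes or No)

Yes

*themselves* is a reflexive; Principle A requires it to be bound within its binding domain — the clause headed by 'reminded'.
— the nurses' friends: subject of the clause headed by 'reminded'; c-commands the reflexive within its binding domain — allowed (Principle A).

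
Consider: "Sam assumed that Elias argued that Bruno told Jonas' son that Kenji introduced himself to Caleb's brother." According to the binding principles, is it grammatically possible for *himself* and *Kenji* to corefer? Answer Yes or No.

Yes

*himself* is a reflexive; Principle A requires it to be bound within its binding domain — the clause headed by 'introduced'.
— Kenji: subject of the clause headed by 'introduced'; c-commands the reflexive within its binding domain — allowed (Principle A).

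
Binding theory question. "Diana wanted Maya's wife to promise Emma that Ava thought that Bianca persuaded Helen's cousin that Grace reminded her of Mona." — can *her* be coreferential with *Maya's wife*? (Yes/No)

*her* is a pronoun; Principle B requires it to be free in its binding domain — the clause headed by 'reminded'.
— Maya's wife: subject of the clause headed by 'promise'; c-commands the pronoun but lies outside its binding domain — allowed.

Yes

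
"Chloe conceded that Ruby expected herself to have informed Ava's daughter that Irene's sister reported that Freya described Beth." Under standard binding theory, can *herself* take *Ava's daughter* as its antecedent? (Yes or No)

*herself* is a reflexive; Principle A requires it to be bound within its binding domain — the clause headed by 'expected'.
— Ava's daughter: object of the clause headed by 'informed'; does not c-command the reflexive — cannot bind it (Principle A).

No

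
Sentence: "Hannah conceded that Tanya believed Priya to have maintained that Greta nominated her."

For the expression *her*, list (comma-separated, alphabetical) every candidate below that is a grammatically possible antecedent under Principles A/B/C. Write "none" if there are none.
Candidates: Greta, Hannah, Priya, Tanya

*her* is a pronoun; Principle B requires it to be free in its binding domain — the clause headed by 'nominated'.
— Greta: subject of the clause headed by 'nominated'; c-commands the pronoun within its binding domain — blocked (Principle B).
— Hannah: subject of the matrix clause; c-commands the pronoun but lies outside its binding domain — allowed.
— Priya: subject of the clause headed by 'maintained'; c-commands the pronoun but lies outside its binding domain — allowed.
— Tanya: subject of the clause headed by 'believed'; c-commands the pronoun but lies outside its binding domain — allowed.

Hannah, Priya, Tanya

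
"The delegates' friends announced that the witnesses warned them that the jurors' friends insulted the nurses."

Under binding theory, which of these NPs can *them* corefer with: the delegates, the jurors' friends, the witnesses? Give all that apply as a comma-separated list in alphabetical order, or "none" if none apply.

*them* is a pronoun; Principle B requires it to be free in its binding domain — the clause headed by 'warned'.
— the delegates: possessor inside the subject DP of the matrix clause; does not c-command the pronoun — Principle B does not apply; allowed.
— the jurors' friends: subject of the clause headed by 'insulted'; is c-commanded by the pronoun; coreference would bind this R-expression — blocked (Principle C).
— the witnesses: subject of the clause headed by 'warned'; c-commands the pronoun within its binding domain — blocked (Principle B).

the delegates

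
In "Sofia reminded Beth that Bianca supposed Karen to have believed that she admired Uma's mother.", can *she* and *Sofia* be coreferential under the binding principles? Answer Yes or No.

*Sofia* is an R-expression; Principle C requires it to be free (not bound by any c-commanding expression).
— she: subject of the clause headed by 'admired'; the pronoun does not c-command the R-expression — coreference allowed.

Yes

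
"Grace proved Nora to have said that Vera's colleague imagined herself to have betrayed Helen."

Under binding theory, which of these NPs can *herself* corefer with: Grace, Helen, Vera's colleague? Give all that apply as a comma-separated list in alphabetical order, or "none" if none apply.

Vera's colleague

*herself* is a reflexive; Principle A requires it to be bound within its binding domain — the clause headed by 'imagined'.
— Grace: subject of the matrix clause; c-commands the reflexive but lies outside its binding domain — cannot bind it (Principle A).
— Helen: object of the clause headed by 'betrayed'; does not c-command the reflexive — cannot bind it (Principle A).
— Vera's colleague: subject of the clause headed by 'imagined'; c-commands the reflexive within its binding domain — allowed (Principle A).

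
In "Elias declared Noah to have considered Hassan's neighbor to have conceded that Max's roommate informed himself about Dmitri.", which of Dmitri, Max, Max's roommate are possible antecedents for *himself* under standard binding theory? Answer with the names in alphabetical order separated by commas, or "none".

*himself* is a reflexive; Principle A requires it to be bound within its binding domain — the clause headed by 'informed'.
— Dmitri: second object of the clause headed by 'informed'; does not c-command the reflexive — cannot bind it (Principle A).
— Max: possessor inside the subject DP of the clause headed by 'informed'; does not c-command the reflexive — cannot bind it (Principle A).
— Max's roommate: subject of the clause headed by 'informed'; c-commands the reflexive within its binding domain — allowed (Principle A).

Max's roommate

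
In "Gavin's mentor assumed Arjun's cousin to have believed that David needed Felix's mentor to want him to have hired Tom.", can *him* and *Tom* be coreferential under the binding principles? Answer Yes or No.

*Tom* is an R-expression; Principle C requires it to be free (not bound by any c-commanding expression).
— him: subject of the clause headed by 'hired'; the pronoun c-commands the R-expression — coreference blocked (Principle C).

No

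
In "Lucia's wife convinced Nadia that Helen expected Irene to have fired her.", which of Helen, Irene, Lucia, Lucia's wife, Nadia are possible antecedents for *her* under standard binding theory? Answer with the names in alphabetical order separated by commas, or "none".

Helen, Lucia, Lucia's wife, Nadia

*her* is a pronoun; Principle B requires it to be free in its binding domain — the clause headed by 'fired'.
— Helen: subject of the clause headed by 'expected'; c-commands the pronoun but lies outside its binding domain — allowed.
— Irene: subject of the clause headed by 'fired'; c-commands the pronoun within its binding domain — blocked (Principle B).
— Lucia: possessor inside the subject DP of the matrix clause; does not c-command the pronoun — Principle B does not apply; allowed.
— Lucia's wife: subject of the matrix clause; c-commands the pronoun but lies outside its binding domain — allowed.
— Nadia: object of the matrix clause; c-commands the pronoun but lies outside its binding domain — allowed.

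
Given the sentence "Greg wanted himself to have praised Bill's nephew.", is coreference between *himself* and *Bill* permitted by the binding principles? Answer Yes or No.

No

*himself* is a reflexive; Principle A requires it to be bound within its binding domain — the matrix clause.
— Bill: possessor inside the object DP of the clause headed by 'praised'; does not c-command the reflexive — cannot bind it (Principle A).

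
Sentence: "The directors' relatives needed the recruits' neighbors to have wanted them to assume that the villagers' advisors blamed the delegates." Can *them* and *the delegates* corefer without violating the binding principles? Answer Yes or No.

No

*the delegates* is an R-expression; Principle C requires it to be free (not bound by any c-commanding expression).
— them: subject of the clause headed by 'assume'; the pronoun c-commands the R-expression — coreference blocked (Principle C).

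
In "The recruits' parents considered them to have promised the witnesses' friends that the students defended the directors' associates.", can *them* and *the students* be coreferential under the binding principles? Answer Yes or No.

No

*the students* is an R-expression; Principle C requires it to be free (not bound by any c-commanding expression).
— them: subject of the clause headed by 'promised'; the pronoun c-commands the R-expression — coreference blocked (Principle C).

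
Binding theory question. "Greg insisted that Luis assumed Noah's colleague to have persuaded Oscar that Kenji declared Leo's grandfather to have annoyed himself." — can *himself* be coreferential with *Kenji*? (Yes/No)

No

*himself* is a reflexive; Principle A requires it to be bound within its binding domain — the clause headed by 'annoyed'.
— Kenji: subject of the clause headed by 'declared'; c-commands the reflexive but lies outside its binding domain — cannot bind it (Principle A).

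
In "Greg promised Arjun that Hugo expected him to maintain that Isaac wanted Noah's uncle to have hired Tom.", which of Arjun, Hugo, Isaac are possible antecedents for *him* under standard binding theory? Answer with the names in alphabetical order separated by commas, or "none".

*him* is a pronoun; Principle B requires it to be free in its binding domain — the clause headed by 'expected'.
— Arjun: object of the matrix clause; c-commands the pronoun but lies outside its binding domain — allowed.
— Hugo: subject of the clause headed by 'expected'; c-commands the pronoun within its binding domain — blocked (Principle B).
— Isaac: subject of the clause headed by 'wanted'; is c-commanded by the pronoun; coreference would bind this R-expression — blocked (Principle C).

Arjun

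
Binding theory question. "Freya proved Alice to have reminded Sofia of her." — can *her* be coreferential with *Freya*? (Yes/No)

*her* is a pronoun; Principle B requires it to be free in its binding domain — the clause headed by 'reminded'.
— Freya: subject of the matrix clause; c-commands the pronoun but lies outside its binding domain — allowed.

Yes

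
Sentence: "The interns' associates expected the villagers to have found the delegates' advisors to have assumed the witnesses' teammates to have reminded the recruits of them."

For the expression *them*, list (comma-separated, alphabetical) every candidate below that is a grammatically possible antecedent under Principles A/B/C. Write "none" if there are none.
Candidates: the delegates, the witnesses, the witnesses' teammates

the delegates, the witnesses

*them* is a pronoun; Principle B requires it to be free in its binding domain — the clause headed by 'reminded'.
— the delegates: possessor inside the subject DP of the clause headed by 'assumed'; does not c-command the pronoun — Principle B does not apply; allowed.
— the witnesses: possessor inside the subject DP of the clause headed by 'reminded'; does not c-command the pronoun — Principle B does not apply; allowed.
— the witnesses' teammates: subject of the clause headed by 'reminded'; c-commands the pronoun within its binding domain — blocked (Principle B).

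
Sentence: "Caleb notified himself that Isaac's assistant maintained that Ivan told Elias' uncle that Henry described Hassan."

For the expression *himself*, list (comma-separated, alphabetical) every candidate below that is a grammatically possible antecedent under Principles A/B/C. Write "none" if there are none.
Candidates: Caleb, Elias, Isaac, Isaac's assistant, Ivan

Caleb

*himself* is a reflexive; Principle A requires it to be bound within its binding domain — the matrix clause.
— Caleb: subject of the matrix clause; c-commands the reflexive within its binding domain — allowed (Principle A).
— Elias: possessor inside the object DP of the clause headed by 'told'; does not c-command the reflexive — cannot bind it (Principle A).
— Isaac: possessor inside the subject DP of the clause headed by 'maintained'; does not c-command the reflexive — cannot bind it (Principle A).
— Isaac's assistant: subject of the clause headed by 'maintained'; does not c-command the reflexive — cannot bind it (Principle A).
— Ivan: subject of the clause headed by 'told'; does not c-command the reflexive — cannot bind it (Principle A).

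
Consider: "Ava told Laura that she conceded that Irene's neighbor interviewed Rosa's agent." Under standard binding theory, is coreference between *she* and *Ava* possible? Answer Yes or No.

Yes

*Ava* is an R-expression; Principle C requires it to be free (not bound by any c-commanding expression).
— she: subject of the clause headed by 'conceded'; the pronoun does not c-command the R-expression — coreference allowed.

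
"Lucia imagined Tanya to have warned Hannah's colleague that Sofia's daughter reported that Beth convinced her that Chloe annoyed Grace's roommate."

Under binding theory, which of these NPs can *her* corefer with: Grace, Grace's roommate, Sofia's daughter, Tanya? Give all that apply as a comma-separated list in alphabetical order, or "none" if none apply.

*her* is a pronoun; Principle B requires it to be free in its binding domain — the clause headed by 'convinced'.
— Grace: possessor inside the object DP of the clause headed by 'annoyed'; is c-commanded by the pronoun; coreference would bind this R-expression — blocked (Principle C).
— Grace's roommate: object of the clause headed by 'annoyed'; is c-commanded by the pronoun; coreference would bind this R-expression — blocked (Principle C).
— Sofia's daughter: subject of the clause headed by 'reported'; c-commands the pronoun but lies outside its binding domain — allowed.
— Tanya: subject of the clause headed by 'warned'; c-commands the pronoun but lies outside its binding domain — allowed.

Sofia's daughter, Tanya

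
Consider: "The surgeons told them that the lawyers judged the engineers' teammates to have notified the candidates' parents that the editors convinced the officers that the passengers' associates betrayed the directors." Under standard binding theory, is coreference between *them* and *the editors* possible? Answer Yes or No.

*the editors* is an R-expression; Principle C requires it to be free (not bound by any c-commanding expression).
— them: object of the matrix clause; the pronoun c-commands the R-expression — coreference blocked (Principle C).

No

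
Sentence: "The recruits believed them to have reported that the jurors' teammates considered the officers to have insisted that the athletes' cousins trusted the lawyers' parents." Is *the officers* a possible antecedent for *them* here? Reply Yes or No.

No

*them* is a pronoun; Principle B requires it to be free in its binding domain — the matrix clause.
— the officers: subject of the clause headed by 'insisted'; is c-commanded by the pronoun; coreference would bind this R-expression — blocked (Principle C).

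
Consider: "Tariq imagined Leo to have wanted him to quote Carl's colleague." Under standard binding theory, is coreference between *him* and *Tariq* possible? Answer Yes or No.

*Tariq* is an R-expression; Principle C requires it to be free (not bound by any c-commanding expression).
— him: subject of the clause headed by 'quote'; the pronoun does not c-command the R-expression — coreference allowed.

Yes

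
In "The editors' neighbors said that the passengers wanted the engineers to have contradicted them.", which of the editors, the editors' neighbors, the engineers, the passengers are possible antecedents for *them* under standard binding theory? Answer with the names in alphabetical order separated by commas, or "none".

the editors, the editors' neighbors, the passengers

*them* is a pronoun; Principle B requires it to be free in its binding domain — the clause headed by 'contradicted'.
— the editors: possessor inside the subject DP of the matrix clause; does not c-command the pronoun — Principle B does not apply; allowed.
— the editors' neighbors: subject of the matrix clause; c-commands the pronoun but lies outside its binding domain — allowed.
— the engineers: subject of the clause headed by 'contradicted'; c-commands the pronoun within its binding domain — blocked (Principle B).
— the passengers: subject of the clause headed by 'wanted'; c-commands the pronoun but lies outside its binding domain — allowed.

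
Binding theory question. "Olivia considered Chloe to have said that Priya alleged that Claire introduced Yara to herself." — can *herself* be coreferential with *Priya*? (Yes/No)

*herself* is a reflexive; Principle A requires it to be bound within its binding domain — the clause headed by 'introduced'.
— Priya: subject of the clause headed by 'alleged'; c-commands the reflexive but lies outside its binding domain — cannot bind it (Principle A).

No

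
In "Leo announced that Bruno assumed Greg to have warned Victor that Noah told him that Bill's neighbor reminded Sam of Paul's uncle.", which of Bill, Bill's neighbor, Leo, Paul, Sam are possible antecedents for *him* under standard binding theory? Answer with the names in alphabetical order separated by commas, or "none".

*him* is a pronoun; Principle B requires it to be free in its binding domain — the clause headed by 'told'.
— Bill: possessor inside the subject DP of the clause headed by 'reminded'; is c-commanded by the pronoun; coreference would bind this R-expression — blocked (Principle C).
— Bill's neighbor: subject of the clause headed by 'reminded'; is c-commanded by the pronoun; coreference would bind this R-expression — blocked (Principle C).
— Leo: subject of the matrix clause; c-commands the pronoun but lies outside its binding domain — allowed.
— Paul: possessor inside the second object DP of the clause headed by 'reminded'; is c-commanded by the pronoun; coreference would bind this R-expression — blocked (Principle C).
— Sam: object of the clause headed by 'reminded'; is c-commanded by the pronoun; coreference would bind this R-expression — blocked (Principle C).

Leo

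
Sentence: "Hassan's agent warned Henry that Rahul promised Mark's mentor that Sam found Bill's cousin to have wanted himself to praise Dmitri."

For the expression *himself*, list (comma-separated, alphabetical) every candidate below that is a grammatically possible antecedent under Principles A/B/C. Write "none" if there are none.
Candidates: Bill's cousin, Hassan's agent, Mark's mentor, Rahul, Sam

*himself* is a reflexive; Principle A requires it to be bound within its binding domain — the clause headed by 'wanted'.
— Bill's cousin: subject of the clause headed by 'wanted'; c-commands the reflexive within its binding domain — allowed (Principle A).
— Hassan's agent: subject of the matrix clause; c-commands the reflexive but lies outside its binding domain — cannot bind it (Principle A).
— Mark's mentor: object of the clause headed by 'promised'; c-commands the reflexive but lies outside its binding domain — cannot bind it (Principle A).
— Rahul: subject of the clause headed by 'promised'; c-commands the reflexive but lies outside its binding domain — cannot bind it (Principle A).
— Sam: subject of the clause headed by 'found'; c-commands the reflexive but lies outside its binding domain — cannot bind it (Principle A).

Bill's cousin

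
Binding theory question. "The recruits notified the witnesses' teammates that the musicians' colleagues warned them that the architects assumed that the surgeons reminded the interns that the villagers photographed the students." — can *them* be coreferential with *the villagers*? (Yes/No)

*them* is a pronoun; Principle B requires it to be free in its binding domain — the clause headed by 'warned'.
— the villagers: subject of the clause headed by 'photographed'; is c-commanded by the pronoun; coreference would bind this R-expression — blocked (Principle C).

No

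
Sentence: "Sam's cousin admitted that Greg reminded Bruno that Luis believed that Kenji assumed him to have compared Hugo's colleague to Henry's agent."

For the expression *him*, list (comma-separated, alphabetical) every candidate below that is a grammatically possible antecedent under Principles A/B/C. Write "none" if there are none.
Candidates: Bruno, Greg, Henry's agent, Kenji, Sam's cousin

*him* is a pronoun; Principle B requires it to be free in its binding domain — the clause headed by 'assumed'.
— Bruno: object of the clause headed by 'reminded'; c-commands the pronoun but lies outside its binding domain — allowed.
— Greg: subject of the clause headed by 'reminded'; c-commands the pronoun but lies outside its binding domain — allowed.
— Henry's agent: second object of the clause headed by 'compared'; is c-commanded by the pronoun; coreference would bind this R-expression — blocked (Principle C).
— Kenji: subject of the clause headed by 'assumed'; c-commands the pronoun within its binding domain — blocked (Principle B).
— Sam's cousin: subject of the matrix clause; c-commands the pronoun but lies outside its binding domain — allowed.

Bruno, Greg, Sam's cousin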